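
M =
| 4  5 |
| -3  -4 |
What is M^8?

M² = I (check: tr M = 0 and det M = -1), so M^8 = I since 8 is even.

[[1, 0], [0, 1]]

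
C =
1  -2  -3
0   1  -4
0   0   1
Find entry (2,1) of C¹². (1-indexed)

0

C = I + N where N = [[0, -2, -3], [0, 0, -4], [0, 0, 0]] is strictly upper-triangular, so N³ = 0.
(I + N)¹² = I + 12·N + 66·N² = [[1, -24, 492], [0, 1, -48], [0, 0, 1]].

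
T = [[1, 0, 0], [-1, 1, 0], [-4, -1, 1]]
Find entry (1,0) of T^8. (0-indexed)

-8

T = I + N where N = [[0, 0, 0], [-1, 0, 0], [-4, -1, 0]] is strictly lower-triangular, so N^3 = 0.
(I + N)^8 = I + 8·N + 28·N^2 = [[1, 0, 0], [-8, 1, 0], [-4, -8, 1]].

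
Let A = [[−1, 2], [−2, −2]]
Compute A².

[[−3, −6], [6, 0]]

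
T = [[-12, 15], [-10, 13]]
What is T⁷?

tr T = 1 and det T = -6, so the characteristic polynomial is λ² − (1)λ + (-6) with roots -2 and 3.
Eigenvectors give P = [[-3, -1], [-2, -1]] with P⁻¹ = [[-1, 1], [2, -3]], and T = P·diag(-2, 3)·P⁻¹.
Then T⁷ = P·diag(-128, 2187)·P⁻¹ = [[384, -2187], [256, -2187]] · [[-1, 1], [2, -3]] = [[-4758, 6945], [-4630, 6817]].

[[-4758, 6945], [-4630, 6817]]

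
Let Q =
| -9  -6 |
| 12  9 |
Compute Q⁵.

[[-729, -486], [972, 729]]

tr Q = 0 and det Q = -9, so the characteristic polynomial is λ² − (0)λ + (-9) with roots 3 and -3.
Eigenvectors give P = [[-1, 1], [2, -1]] with P⁻¹ = [[1, 1], [2, 1]], and Q = P·diag(3, -3)·P⁻¹.
Then Q⁵ = P·diag(243, -243)·P⁻¹ = [[-243, -243], [486, 243]] · [[1, 1], [2, 1]] = [[-729, -486], [972, 729]].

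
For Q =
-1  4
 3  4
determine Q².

[[13, 12], [9, 28]]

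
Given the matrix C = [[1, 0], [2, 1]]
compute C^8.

C = I + N where N = [[0, 0], [2, 0]] is strictly lower-triangular, so N^2 = 0.
(I + N)^8 = I + 8·N = [[1, 0], [16, 1]].

[[1, 0], [16, 1]]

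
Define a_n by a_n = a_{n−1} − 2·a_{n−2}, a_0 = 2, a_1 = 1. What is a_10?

With companion matrix A = [[1, −2], [1, 0]], [a_n, a_{n−1}]ᵀ = A·[a_{n−1}, a_{n−2}]ᵀ, so [a_10, a_9]ᵀ = A⁹·[a_1, a_0]ᵀ.
A⁹ = [[−11, 34], [−17, 6]], giving [a_10, a_9]ᵀ = [[57], [−5]].

57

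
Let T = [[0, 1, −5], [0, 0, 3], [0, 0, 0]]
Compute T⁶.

[[0, 0, 0], [0, 0, 0], [0, 0, 0]]

T is strictly triangular, hence nilpotent: T³ = 0, so T⁶ = 0.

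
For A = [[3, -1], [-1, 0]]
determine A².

[[10, -3], [-3, 1]]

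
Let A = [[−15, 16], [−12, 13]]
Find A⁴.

[[321, −320], [240, −239]]

tr A = −2 and det A = −3, so the characteristic polynomial is λ² − (−2)λ + (−3) with roots −3 and 1.
Eigenvectors give P = [[4, 1], [3, 1]] with P⁻¹ = [[1, −1], [−3, 4]], and A = P·diag(−3, 1)·P⁻¹.
Then A⁴ = P·diag(81, 1)·P⁻¹ = [[324, 1], [243, 1]] · [[1, −1], [−3, 4]] = [[321, −320], [240, −239]].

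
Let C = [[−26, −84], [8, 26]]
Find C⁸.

tr C = 0 and det C = −4, so the characteristic polynomial is λ² − (0)λ + (−4) with roots −2 and 2.
Eigenvectors give P = [[7, −3], [−2, 1]] with P⁻¹ = [[1, 3], [2, 7]], and C = P·diag(−2, 2)·P⁻¹.
Then C⁸ = P·diag(256, 256)·P⁻¹ = [[1792, −768], [−512, 256]] · [[1, 3], [2, 7]] = [[256, 0], [0, 256]].

[[256, 0], [0, 256]]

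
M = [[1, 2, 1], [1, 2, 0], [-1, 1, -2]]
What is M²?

[[2, 7, -1], [3, 6, 1], [2, -2, 3]]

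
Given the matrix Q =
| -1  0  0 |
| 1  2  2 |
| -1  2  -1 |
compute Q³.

Q² = [[1, 0, 0], [-1, 8, 2], [4, 2, 5]]
Q³ = [[-1, 0, 0], [7, 20, 14], [-7, 14, -1]]

[[-1, 0, 0], [7, 20, 14], [-7, 14, -1]]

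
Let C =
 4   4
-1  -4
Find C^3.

[[48, 48], [-12, -48]]

C^2 = [[12, 0], [0, 12]]
C^3 = [[48, 48], [-12, -48]]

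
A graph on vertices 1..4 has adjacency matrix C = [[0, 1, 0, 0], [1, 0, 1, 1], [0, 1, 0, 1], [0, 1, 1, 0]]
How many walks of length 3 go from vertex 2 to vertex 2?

2

The number of length-3 walks from vertex 2 to vertex 2 is entry (2,2) of C^3, where C is the adjacency matrix.
C^2 = [[1, 0, 1, 1], [0, 3, 1, 1], [1, 1, 2, 1], [1, 1, 1, 2]]
C^3 = [[0, 3, 1, 1], [3, 2, 4, 4], [1, 4, 2, 3], [1, 4, 3, 2]]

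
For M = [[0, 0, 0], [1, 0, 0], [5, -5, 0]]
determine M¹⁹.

M is strictly triangular, hence nilpotent: M³ = 0, so M¹⁹ = 0.

[[0, 0, 0], [0, 0, 0], [0, 0, 0]]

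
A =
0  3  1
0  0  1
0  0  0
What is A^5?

[[0, 0, 0], [0, 0, 0], [0, 0, 0]]

A is strictly triangular, hence nilpotent: A^3 = 0, so A^5 = 0.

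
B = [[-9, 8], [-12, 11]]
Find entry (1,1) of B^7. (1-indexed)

-4377

tr B = 2 and det B = -3, so the characteristic polynomial is λ² − (2)λ + (-3) with roots -1 and 3.
Eigenvectors give P = [[-1, 2], [-1, 3]] with P⁻¹ = [[-3, 2], [-1, 1]], and B = P·diag(-1, 3)·P⁻¹.
Then B^7 = P·diag(-1, 2187)·P⁻¹ = [[1, 4374], [1, 6561]] · [[-3, 2], [-1, 1]] = [[-4377, 4376], [-6564, 6563]].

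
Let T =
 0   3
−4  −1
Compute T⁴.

T² = [[−12, −3], [4, −11]]
T³ = [[12, −33], [44, 23]]
T⁴ = [[132, 69], [−92, 109]]

[[132, 69], [−92, 109]]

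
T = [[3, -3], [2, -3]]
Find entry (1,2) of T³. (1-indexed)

T² = [[3, 0], [0, 3]]
T³ = [[9, -9], [6, -9]]

-9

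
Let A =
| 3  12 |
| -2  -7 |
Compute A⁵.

[[483, 1452], [-242, -727]]

tr A = -4 and det A = 3, so the characteristic polynomial is λ² − (-4)λ + (3) with roots -1 and -3.
Eigenvectors give P = [[-3, -2], [1, 1]] with P⁻¹ = [[-1, -2], [1, 3]], and A = P·diag(-1, -3)·P⁻¹.
Then A⁵ = P·diag(-1, -243)·P⁻¹ = [[3, 486], [-1, -243]] · [[-1, -2], [1, 3]] = [[483, 1452], [-242, -727]].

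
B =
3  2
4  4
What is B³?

B² = [[17, 14], [28, 24]]
B³ = [[107, 90], [180, 152]]

[[107, 90], [180, 152]]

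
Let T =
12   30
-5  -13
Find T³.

[[78, 210], [-35, -97]]

tr T = -1 and det T = -6, so the characteristic polynomial is λ² − (-1)λ + (-6) with roots 2 and -3.
Eigenvectors give P = [[-3, 2], [1, -1]] with P⁻¹ = [[-1, -2], [-1, -3]], and T = P·diag(2, -3)·P⁻¹.
Then T³ = P·diag(8, -27)·P⁻¹ = [[-24, -54], [8, 27]] · [[-1, -2], [-1, -3]] = [[78, 210], [-35, -97]].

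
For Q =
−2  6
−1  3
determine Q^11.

Q² = Q (a projection; rank 1, trace 1), so Q^11 = Q.

[[−2, 6], [−1, 3]]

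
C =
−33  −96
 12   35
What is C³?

tr C = 2 and det C = −3, so the characteristic polynomial is λ² − (2)λ + (−3) with roots 3 and −1.
Eigenvectors give P = [[−8, −3], [3, 1]] with P⁻¹ = [[1, 3], [−3, −8]], and C = P·diag(3, −1)·P⁻¹.
Then C³ = P·diag(27, −1)·P⁻¹ = [[−216, 3], [81, −1]] · [[1, 3], [−3, −8]] = [[−225, −672], [84, 251]].

[[−225, −672], [84, 251]]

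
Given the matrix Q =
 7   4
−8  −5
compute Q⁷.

tr Q = 2 and det Q = −3, so the characteristic polynomial is λ² − (2)λ + (−3) with roots 3 and −1.
Eigenvectors give P = [[−1, −1], [1, 2]] with P⁻¹ = [[−2, −1], [1, 1]], and Q = P·diag(3, −1)·P⁻¹.
Then Q⁷ = P·diag(2187, −1)·P⁻¹ = [[−2187, 1], [2187, −2]] · [[−2, −1], [1, 1]] = [[4375, 2188], [−4376, −2189]].

[[4375, 2188], [−4376, −2189]]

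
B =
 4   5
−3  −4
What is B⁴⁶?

B² = I (check: tr B = 0 and det B = −1), so B⁴⁶ = I since 46 is even.

[[1, 0], [0, 1]]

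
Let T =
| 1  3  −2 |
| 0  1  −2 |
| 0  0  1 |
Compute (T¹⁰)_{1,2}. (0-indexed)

T = I + N where N = [[0, 3, −2], [0, 0, −2], [0, 0, 0]] is strictly upper-triangular, so N³ = 0.
(I + N)¹⁰ = I + 10·N + 45·N² = [[1, 30, −290], [0, 1, −20], [0, 0, 1]].

−20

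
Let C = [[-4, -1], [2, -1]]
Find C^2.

[[14, 5], [-10, -1]]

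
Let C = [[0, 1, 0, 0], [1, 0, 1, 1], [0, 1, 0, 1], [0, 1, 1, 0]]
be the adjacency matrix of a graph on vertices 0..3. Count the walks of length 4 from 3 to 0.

4

The number of length-4 walks from vertex 3 to vertex 0 is entry (3,0) of C⁴, where C is the adjacency matrix.
C² = [[1, 0, 1, 1], [0, 3, 1, 1], [1, 1, 2, 1], [1, 1, 1, 2]]
C³ = [[0, 3, 1, 1], [3, 2, 4, 4], [1, 4, 2, 3], [1, 4, 3, 2]]
C⁴ = [[3, 2, 4, 4], [2, 11, 6, 6], [4, 6, 7, 6], [4, 6, 6, 7]]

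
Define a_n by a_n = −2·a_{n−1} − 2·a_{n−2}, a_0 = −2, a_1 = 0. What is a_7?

With companion matrix T = [[−2, −2], [1, 0]], [a_n, a_{n−1}]ᵀ = T·[a_{n−1}, a_{n−2}]ᵀ, so [a_7, a_6]ᵀ = T⁶·[a_1, a_0]ᵀ.
T⁶ = [[−8, −16], [8, 8]], giving [a_7, a_6]ᵀ = [[32], [−16]].

32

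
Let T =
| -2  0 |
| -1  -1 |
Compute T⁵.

[[-32, 0], [-31, -1]]

tr T = -3 and det T = 2, so the characteristic polynomial is λ² − (-3)λ + (2) with roots -1 and -2.
Eigenvectors give P = [[0, 1], [-1, 1]] with P⁻¹ = [[1, -1], [1, 0]], and T = P·diag(-1, -2)·P⁻¹.
Then T⁵ = P·diag(-1, -32)·P⁻¹ = [[0, -32], [1, -32]] · [[1, -1], [1, 0]] = [[-32, 0], [-31, -1]].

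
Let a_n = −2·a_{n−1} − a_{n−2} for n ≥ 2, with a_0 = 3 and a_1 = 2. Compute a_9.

42

With companion matrix M = [[−2, −1], [1, 0]], [a_n, a_{n−1}]ᵀ = M·[a_{n−1}, a_{n−2}]ᵀ, so [a_9, a_8]ᵀ = M⁸·[a_1, a_0]ᵀ.
M⁸ = [[9, 8], [−8, −7]], giving [a_9, a_8]ᵀ = [[42], [−37]].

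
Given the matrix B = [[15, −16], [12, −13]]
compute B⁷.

[[8751, −8752], [6564, −6565]]

tr B = 2 and det B = −3, so the characteristic polynomial is λ² − (2)λ + (−3) with roots −1 and 3.
Eigenvectors give P = [[−1, 4], [−1, 3]] with P⁻¹ = [[3, −4], [1, −1]], and B = P·diag(−1, 3)·P⁻¹.
Then B⁷ = P·diag(−1, 2187)·P⁻¹ = [[1, 8748], [1, 6561]] · [[3, −4], [1, −1]] = [[8751, −8752], [6564, −6565]].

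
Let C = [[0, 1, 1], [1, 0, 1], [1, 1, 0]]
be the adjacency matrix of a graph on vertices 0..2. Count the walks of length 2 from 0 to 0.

The number of length-2 walks from vertex 0 to vertex 0 is entry (0,0) of C^2, where C is the adjacency matrix.
C^2 = [[2, 1, 1], [1, 2, 1], [1, 1, 2]]

2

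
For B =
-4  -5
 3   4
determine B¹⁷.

B² = I (check: tr B = 0 and det B = -1), so B¹⁷ = B since 17 is odd.

[[-4, -5], [3, 4]]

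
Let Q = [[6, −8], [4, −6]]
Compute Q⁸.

[[256, 0], [0, 256]]

tr Q = 0 and det Q = −4, so the characteristic polynomial is λ² − (0)λ + (−4) with roots 2 and −2.
Eigenvectors give P = [[−2, 1], [−1, 1]] with P⁻¹ = [[−1, 1], [−1, 2]], and Q = P·diag(2, −2)·P⁻¹.
Then Q⁸ = P·diag(256, 256)·P⁻¹ = [[−512, 256], [−256, 256]] · [[−1, 1], [−1, 2]] = [[256, 0], [0, 256]].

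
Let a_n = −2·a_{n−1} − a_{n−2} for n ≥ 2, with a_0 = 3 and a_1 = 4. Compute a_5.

32

With companion matrix Q = [[−2, −1], [1, 0]], [a_n, a_{n−1}]ᵀ = Q·[a_{n−1}, a_{n−2}]ᵀ, so [a_5, a_4]ᵀ = Q⁴·[a_1, a_0]ᵀ.
Q⁴ = [[5, 4], [−4, −3]], giving [a_5, a_4]ᵀ = [[32], [−25]].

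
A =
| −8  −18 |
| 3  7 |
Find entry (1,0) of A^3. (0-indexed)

tr A = −1 and det A = −2, so the characteristic polynomial is λ² − (−1)λ + (−2) with roots −2 and 1.
Eigenvectors give P = [[3, −2], [−1, 1]] with P⁻¹ = [[1, 2], [1, 3]], and A = P·diag(−2, 1)·P⁻¹.
Then A^3 = P·diag(−8, 1)·P⁻¹ = [[−24, −2], [8, 1]] · [[1, 2], [1, 3]] = [[−26, −54], [9, 19]].

9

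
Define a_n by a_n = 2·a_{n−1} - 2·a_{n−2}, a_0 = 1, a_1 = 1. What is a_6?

0

With companion matrix T = [[2, -2], [1, 0]], [a_n, a_{n−1}]ᵀ = T·[a_{n−1}, a_{n−2}]ᵀ, so [a_6, a_5]ᵀ = T⁵·[a_1, a_0]ᵀ.
T⁵ = [[-8, 8], [-4, 0]], giving [a_6, a_5]ᵀ = [[0], [-4]].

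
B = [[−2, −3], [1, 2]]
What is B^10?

B² = I (check: tr B = 0 and det B = −1), so B^10 = I since 10 is even.

[[1, 0], [0, 1]]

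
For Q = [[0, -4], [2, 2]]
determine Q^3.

Q^2 = [[-8, -8], [4, -4]]
Q^3 = [[-16, 16], [-8, -24]]

[[-16, 16], [-8, -24]]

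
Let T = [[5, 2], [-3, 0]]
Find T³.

[[65, 38], [-57, -30]]

tr T = 5 and det T = 6, so the characteristic polynomial is λ² − (5)λ + (6) with roots 3 and 2.
Eigenvectors give P = [[-1, -2], [1, 3]] with P⁻¹ = [[-3, -2], [1, 1]], and T = P·diag(3, 2)·P⁻¹.
Then T³ = P·diag(27, 8)·P⁻¹ = [[-27, -16], [27, 24]] · [[-3, -2], [1, 1]] = [[65, 38], [-57, -30]].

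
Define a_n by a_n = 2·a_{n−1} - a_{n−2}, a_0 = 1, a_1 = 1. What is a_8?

1

With companion matrix C = [[2, -1], [1, 0]], [a_n, a_{n−1}]ᵀ = C·[a_{n−1}, a_{n−2}]ᵀ, so [a_8, a_7]ᵀ = C^7·[a_1, a_0]ᵀ.
C^7 = [[8, -7], [7, -6]], giving [a_8, a_7]ᵀ = [[1], [1]].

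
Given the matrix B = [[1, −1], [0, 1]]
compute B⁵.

[[1, −5], [0, 1]]

B = I + N where N = [[0, −1], [0, 0]] is strictly upper-triangular, so N² = 0.
(I + N)⁵ = I + 5·N = [[1, −5], [0, 1]].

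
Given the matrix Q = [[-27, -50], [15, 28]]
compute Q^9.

tr Q = 1 and det Q = -6, so the characteristic polynomial is λ² − (1)λ + (-6) with roots 3 and -2.
Eigenvectors give P = [[-5, -2], [3, 1]] with P⁻¹ = [[1, 2], [-3, -5]], and Q = P·diag(3, -2)·P⁻¹.
Then Q^9 = P·diag(19683, -512)·P⁻¹ = [[-98415, 1024], [59049, -512]] · [[1, 2], [-3, -5]] = [[-101487, -201950], [60585, 120658]].

[[-101487, -201950], [60585, 120658]]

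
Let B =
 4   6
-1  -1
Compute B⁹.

[[1534, 3066], [-511, -1021]]

tr B = 3 and det B = 2, so the characteristic polynomial is λ² − (3)λ + (2) with roots 1 and 2.
Eigenvectors give P = [[2, -3], [-1, 1]] with P⁻¹ = [[-1, -3], [-1, -2]], and B = P·diag(1, 2)·P⁻¹.
Then B⁹ = P·diag(1, 512)·P⁻¹ = [[2, -1536], [-1, 512]] · [[-1, -3], [-1, -2]] = [[1534, 3066], [-511, -1021]].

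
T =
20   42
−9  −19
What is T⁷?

tr T = 1 and det T = −2, so the characteristic polynomial is λ² − (1)λ + (−2) with roots 2 and −1.
Eigenvectors give P = [[7, −2], [−3, 1]] with P⁻¹ = [[1, 2], [3, 7]], and T = P·diag(2, −1)·P⁻¹.
Then T⁷ = P·diag(128, −1)·P⁻¹ = [[896, 2], [−384, −1]] · [[1, 2], [3, 7]] = [[902, 1806], [−387, −775]].

[[902, 1806], [−387, −775]]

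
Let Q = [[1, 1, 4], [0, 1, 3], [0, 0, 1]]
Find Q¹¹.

[[1, 11, 209], [0, 1, 33], [0, 0, 1]]

Q = I + N where N = [[0, 1, 4], [0, 0, 3], [0, 0, 0]] is strictly upper-triangular, so N³ = 0.
(I + N)¹¹ = I + 11·N + 55·N² = [[1, 11, 209], [0, 1, 33], [0, 0, 1]].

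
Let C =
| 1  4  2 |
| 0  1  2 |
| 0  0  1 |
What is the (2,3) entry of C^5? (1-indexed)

C = I + N where N = [[0, 4, 2], [0, 0, 2], [0, 0, 0]] is strictly upper-triangular, so N^3 = 0.
(I + N)^5 = I + 5·N + 10·N^2 = [[1, 20, 90], [0, 1, 10], [0, 0, 1]].

10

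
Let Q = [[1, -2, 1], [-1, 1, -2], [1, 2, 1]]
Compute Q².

[[4, -2, 6], [-4, -1, -5], [0, 2, -2]]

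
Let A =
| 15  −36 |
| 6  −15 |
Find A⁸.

tr A = 0 and det A = −9, so the characteristic polynomial is λ² − (0)λ + (−9) with roots 3 and −3.
Eigenvectors give P = [[3, −2], [1, −1]] with P⁻¹ = [[1, −2], [1, −3]], and A = P·diag(3, −3)·P⁻¹.
Then A⁸ = P·diag(6561, 6561)·P⁻¹ = [[19683, −13122], [6561, −6561]] · [[1, −2], [1, −3]] = [[6561, 0], [0, 6561]].

[[6561, 0], [0, 6561]]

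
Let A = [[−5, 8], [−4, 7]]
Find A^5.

tr A = 2 and det A = −3, so the characteristic polynomial is λ² − (2)λ + (−3) with roots −1 and 3.
Eigenvectors give P = [[2, 1], [1, 1]] with P⁻¹ = [[1, −1], [−1, 2]], and A = P·diag(−1, 3)·P⁻¹.
Then A^5 = P·diag(−1, 243)·P⁻¹ = [[−2, 243], [−1, 243]] · [[1, −1], [−1, 2]] = [[−245, 488], [−244, 487]].

[[−245, 488], [−244, 487]]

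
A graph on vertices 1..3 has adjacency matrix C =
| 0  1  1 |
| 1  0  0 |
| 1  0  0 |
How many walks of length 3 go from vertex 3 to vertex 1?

2

The number of length-3 walks from vertex 3 to vertex 1 is entry (3,1) of C^3, where C is the adjacency matrix.
C^2 = [[2, 0, 0], [0, 1, 1], [0, 1, 1]]
C^3 = [[0, 2, 2], [2, 0, 0], [2, 0, 0]]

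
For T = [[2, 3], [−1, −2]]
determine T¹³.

T² = I (check: tr T = 0 and det T = −1), so T¹³ = T since 13 is odd.

[[2, 3], [−1, −2]]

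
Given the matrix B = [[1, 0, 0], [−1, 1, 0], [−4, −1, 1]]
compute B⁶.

B = I + N where N = [[0, 0, 0], [−1, 0, 0], [−4, −1, 0]] is strictly lower-triangular, so N³ = 0.
(I + N)⁶ = I + 6·N + 15·N² = [[1, 0, 0], [−6, 1, 0], [−9, −6, 1]].

[[1, 0, 0], [−6, 1, 0], [−9, −6, 1]]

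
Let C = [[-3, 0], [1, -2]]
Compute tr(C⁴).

tr C = -5 and det C = 6, so the characteristic polynomial is λ² − (-5)λ + (6) with roots -3 and -2.
Eigenvectors give P = [[-1, 0], [1, 1]] with P⁻¹ = [[-1, 0], [1, 1]], and C = P·diag(-3, -2)·P⁻¹.
Then C⁴ = P·diag(81, 16)·P⁻¹ = [[-81, 0], [81, 16]] · [[-1, 0], [1, 1]] = [[81, 0], [-65, 16]].

97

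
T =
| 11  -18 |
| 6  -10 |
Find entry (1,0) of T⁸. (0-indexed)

tr T = 1 and det T = -2, so the characteristic polynomial is λ² − (1)λ + (-2) with roots -1 and 2.
Eigenvectors give P = [[-3, 2], [-2, 1]] with P⁻¹ = [[1, -2], [2, -3]], and T = P·diag(-1, 2)·P⁻¹.
Then T⁸ = P·diag(1, 256)·P⁻¹ = [[-3, 512], [-2, 256]] · [[1, -2], [2, -3]] = [[1021, -1530], [510, -764]].

510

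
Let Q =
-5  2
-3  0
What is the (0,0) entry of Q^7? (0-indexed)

-6305

tr Q = -5 and det Q = 6, so the characteristic polynomial is λ² − (-5)λ + (6) with roots -3 and -2.
Eigenvectors give P = [[1, -2], [1, -3]] with P⁻¹ = [[3, -2], [1, -1]], and Q = P·diag(-3, -2)·P⁻¹.
Then Q^7 = P·diag(-2187, -128)·P⁻¹ = [[-2187, 256], [-2187, 384]] · [[3, -2], [1, -1]] = [[-6305, 4118], [-6177, 3990]].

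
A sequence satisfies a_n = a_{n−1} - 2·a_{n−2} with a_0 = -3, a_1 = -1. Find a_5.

With companion matrix T = [[1, -2], [1, 0]], [a_n, a_{n−1}]ᵀ = T·[a_{n−1}, a_{n−2}]ᵀ, so [a_5, a_4]ᵀ = T^4·[a_1, a_0]ᵀ.
T^4 = [[-1, 6], [-3, 2]], giving [a_5, a_4]ᵀ = [[-17], [-3]].

-17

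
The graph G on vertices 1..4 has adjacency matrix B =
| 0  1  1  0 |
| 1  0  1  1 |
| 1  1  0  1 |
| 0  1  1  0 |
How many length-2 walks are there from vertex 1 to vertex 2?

1

The number of length-2 walks from vertex 1 to vertex 2 is entry (1,2) of B², where B is the adjacency matrix.
B² = [[2, 1, 1, 2], [1, 3, 2, 1], [1, 2, 3, 1], [2, 1, 1, 2]]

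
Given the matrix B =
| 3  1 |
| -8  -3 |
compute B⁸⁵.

[[3, 1], [-8, -3]]

B² = I (check: tr B = 0 and det B = -1), so B⁸⁵ = B since 85 is odd.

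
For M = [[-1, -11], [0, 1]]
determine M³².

M² = I (check: tr M = 0 and det M = -1), so M³² = I since 32 is even.

[[1, 0], [0, 1]]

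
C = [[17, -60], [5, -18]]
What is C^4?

[[-179, 780], [-65, 276]]

tr C = -1 and det C = -6, so the characteristic polynomial is λ² − (-1)λ + (-6) with roots 2 and -3.
Eigenvectors give P = [[4, 3], [1, 1]] with P⁻¹ = [[1, -3], [-1, 4]], and C = P·diag(2, -3)·P⁻¹.
Then C^4 = P·diag(16, 81)·P⁻¹ = [[64, 243], [16, 81]] · [[1, -3], [-1, 4]] = [[-179, 780], [-65, 276]].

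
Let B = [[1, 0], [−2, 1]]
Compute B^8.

B = I + N where N = [[0, 0], [−2, 0]] is strictly lower-triangular, so N^2 = 0.
(I + N)^8 = I + 8·N = [[1, 0], [−16, 1]].

[[1, 0], [−16, 1]]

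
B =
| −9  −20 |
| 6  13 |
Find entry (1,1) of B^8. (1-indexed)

−32799

tr B = 4 and det B = 3, so the characteristic polynomial is λ² − (4)λ + (3) with roots 1 and 3.
Eigenvectors give P = [[−2, −5], [1, 3]] with P⁻¹ = [[−3, −5], [1, 2]], and B = P·diag(1, 3)·P⁻¹.
Then B^8 = P·diag(1, 6561)·P⁻¹ = [[−2, −32805], [1, 19683]] · [[−3, −5], [1, 2]] = [[−32799, −65600], [19680, 39361]].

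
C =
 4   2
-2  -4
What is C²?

[[12, 0], [0, 12]]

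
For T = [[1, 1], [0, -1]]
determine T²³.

[[1, 1], [0, -1]]

T² = I (check: tr T = 0 and det T = -1), so T²³ = T since 23 is odd.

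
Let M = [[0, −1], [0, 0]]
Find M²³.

[[0, 0], [0, 0]]

M is strictly triangular, hence nilpotent: M² = 0, so M²³ = 0.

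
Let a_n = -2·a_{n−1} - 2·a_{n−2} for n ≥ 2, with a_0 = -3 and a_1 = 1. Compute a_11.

-160

With companion matrix B = [[-2, -2], [1, 0]], [a_n, a_{n−1}]ᵀ = B·[a_{n−1}, a_{n−2}]ᵀ, so [a_11, a_10]ᵀ = B^10·[a_1, a_0]ᵀ.
B^10 = [[32, 64], [-32, -32]], giving [a_11, a_10]ᵀ = [[-160], [64]].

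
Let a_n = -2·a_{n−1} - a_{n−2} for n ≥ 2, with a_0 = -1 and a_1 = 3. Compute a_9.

With companion matrix Q = [[-2, -1], [1, 0]], [a_n, a_{n−1}]ᵀ = Q·[a_{n−1}, a_{n−2}]ᵀ, so [a_9, a_8]ᵀ = Q^8·[a_1, a_0]ᵀ.
Q^8 = [[9, 8], [-8, -7]], giving [a_9, a_8]ᵀ = [[19], [-17]].

19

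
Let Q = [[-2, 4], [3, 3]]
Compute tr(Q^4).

Q^2 = [[16, 4], [3, 21]]
Q^3 = [[-20, 76], [57, 75]]
Q^4 = [[268, 148], [111, 453]]

721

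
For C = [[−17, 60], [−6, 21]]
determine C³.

[[−233, 780], [−78, 261]]

tr C = 4 and det C = 3, so the characteristic polynomial is λ² − (4)λ + (3) with roots 1 and 3.
Eigenvectors give P = [[−10, 3], [−3, 1]] with P⁻¹ = [[−1, 3], [−3, 10]], and C = P·diag(1, 3)·P⁻¹.
Then C³ = P·diag(1, 27)·P⁻¹ = [[−10, 81], [−3, 27]] · [[−1, 3], [−3, 10]] = [[−233, 780], [−78, 261]].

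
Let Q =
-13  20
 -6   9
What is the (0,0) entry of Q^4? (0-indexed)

tr Q = -4 and det Q = 3, so the characteristic polynomial is λ² − (-4)λ + (3) with roots -1 and -3.
Eigenvectors give P = [[-5, -2], [-3, -1]] with P⁻¹ = [[1, -2], [-3, 5]], and Q = P·diag(-1, -3)·P⁻¹.
Then Q^4 = P·diag(1, 81)·P⁻¹ = [[-5, -162], [-3, -81]] · [[1, -2], [-3, 5]] = [[481, -800], [240, -399]].

481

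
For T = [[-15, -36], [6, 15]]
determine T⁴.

tr T = 0 and det T = -9, so the characteristic polynomial is λ² − (0)λ + (-9) with roots 3 and -3.
Eigenvectors give P = [[-2, -3], [1, 1]] with P⁻¹ = [[1, 3], [-1, -2]], and T = P·diag(3, -3)·P⁻¹.
Then T⁴ = P·diag(81, 81)·P⁻¹ = [[-162, -243], [81, 81]] · [[1, 3], [-1, -2]] = [[81, 0], [0, 81]].

[[81, 0], [0, 81]]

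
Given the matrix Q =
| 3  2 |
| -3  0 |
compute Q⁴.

[[-45, -18], [27, -18]]

Q² = [[3, 6], [-9, -6]]
Q³ = [[-9, 6], [-9, -18]]
Q⁴ = [[-45, -18], [27, -18]]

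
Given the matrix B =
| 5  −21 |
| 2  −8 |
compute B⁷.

[[761, −2667], [254, −890]]

tr B = −3 and det B = 2, so the characteristic polynomial is λ² − (−3)λ + (2) with roots −1 and −2.
Eigenvectors give P = [[7, 3], [2, 1]] with P⁻¹ = [[1, −3], [−2, 7]], and B = P·diag(−1, −2)·P⁻¹.
Then B⁷ = P·diag(−1, −128)·P⁻¹ = [[−7, −384], [−2, −128]] · [[1, −3], [−2, 7]] = [[761, −2667], [254, −890]].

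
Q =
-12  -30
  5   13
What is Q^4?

[[-114, -390], [65, 211]]

tr Q = 1 and det Q = -6, so the characteristic polynomial is λ² − (1)λ + (-6) with roots -2 and 3.
Eigenvectors give P = [[3, 2], [-1, -1]] with P⁻¹ = [[1, 2], [-1, -3]], and Q = P·diag(-2, 3)·P⁻¹.
Then Q^4 = P·diag(16, 81)·P⁻¹ = [[48, 162], [-16, -81]] · [[1, 2], [-1, -3]] = [[-114, -390], [65, 211]].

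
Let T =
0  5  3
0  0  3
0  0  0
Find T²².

T is strictly triangular, hence nilpotent: T³ = 0, so T²² = 0.

[[0, 0, 0], [0, 0, 0], [0, 0, 0]]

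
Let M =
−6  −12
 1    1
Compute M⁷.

[[−8364, −24708], [2059, 6049]]

tr M = −5 and det M = 6, so the characteristic polynomial is λ² − (−5)λ + (6) with roots −3 and −2.
Eigenvectors give P = [[4, −3], [−1, 1]] with P⁻¹ = [[1, 3], [1, 4]], and M = P·diag(−3, −2)·P⁻¹.
Then M⁷ = P·diag(−2187, −128)·P⁻¹ = [[−8748, 384], [2187, −128]] · [[1, 3], [1, 4]] = [[−8364, −24708], [2059, 6049]].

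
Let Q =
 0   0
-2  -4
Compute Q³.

[[0, 0], [-32, -64]]

Q² = [[0, 0], [8, 16]]
Q³ = [[0, 0], [-32, -64]]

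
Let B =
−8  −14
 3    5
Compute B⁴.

tr B = −3 and det B = 2, so the characteristic polynomial is λ² − (−3)λ + (2) with roots −2 and −1.
Eigenvectors give P = [[7, −2], [−3, 1]] with P⁻¹ = [[1, 2], [3, 7]], and B = P·diag(−2, −1)·P⁻¹.
Then B⁴ = P·diag(16, 1)·P⁻¹ = [[112, −2], [−48, 1]] · [[1, 2], [3, 7]] = [[106, 210], [−45, −89]].

[[106, 210], [−45, −89]]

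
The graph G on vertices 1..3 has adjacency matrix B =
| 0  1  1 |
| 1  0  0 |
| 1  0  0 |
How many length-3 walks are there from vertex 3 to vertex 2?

0

The number of length-3 walks from vertex 3 to vertex 2 is entry (3,2) of B³, where B is the adjacency matrix.
B² = [[2, 0, 0], [0, 1, 1], [0, 1, 1]]
B³ = [[0, 2, 2], [2, 0, 0], [2, 0, 0]]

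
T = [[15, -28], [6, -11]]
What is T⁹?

[[137775, -275548], [59046, -118091]]

tr T = 4 and det T = 3, so the characteristic polynomial is λ² − (4)λ + (3) with roots 1 and 3.
Eigenvectors give P = [[2, 7], [1, 3]] with P⁻¹ = [[-3, 7], [1, -2]], and T = P·diag(1, 3)·P⁻¹.
Then T⁹ = P·diag(1, 19683)·P⁻¹ = [[2, 137781], [1, 59049]] · [[-3, 7], [1, -2]] = [[137775, -275548], [59046, -118091]].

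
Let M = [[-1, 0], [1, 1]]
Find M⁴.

M² = [[1, 0], [0, 1]]
M³ = [[-1, 0], [1, 1]]
M⁴ = [[1, 0], [0, 1]]

[[1, 0], [0, 1]]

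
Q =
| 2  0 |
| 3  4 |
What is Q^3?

[[8, 0], [84, 64]]

Q^2 = [[4, 0], [18, 16]]
Q^3 = [[8, 0], [84, 64]]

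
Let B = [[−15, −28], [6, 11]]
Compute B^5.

tr B = −4 and det B = 3, so the characteristic polynomial is λ² − (−4)λ + (3) with roots −3 and −1.
Eigenvectors give P = [[7, 2], [−3, −1]] with P⁻¹ = [[1, 2], [−3, −7]], and B = P·diag(−3, −1)·P⁻¹.
Then B^5 = P·diag(−243, −1)·P⁻¹ = [[−1701, −2], [729, 1]] · [[1, 2], [−3, −7]] = [[−1695, −3388], [726, 1451]].

[[−1695, −3388], [726, 1451]]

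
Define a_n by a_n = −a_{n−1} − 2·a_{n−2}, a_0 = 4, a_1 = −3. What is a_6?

23

With companion matrix M = [[−1, −2], [1, 0]], [a_n, a_{n−1}]ᵀ = M·[a_{n−1}, a_{n−2}]ᵀ, so [a_6, a_5]ᵀ = M⁵·[a_1, a_0]ᵀ.
M⁵ = [[−5, 2], [−1, −6]], giving [a_6, a_5]ᵀ = [[23], [−21]].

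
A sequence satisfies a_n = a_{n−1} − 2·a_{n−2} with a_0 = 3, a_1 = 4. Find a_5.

With companion matrix Q = [[1, −2], [1, 0]], [a_n, a_{n−1}]ᵀ = Q·[a_{n−1}, a_{n−2}]ᵀ, so [a_5, a_4]ᵀ = Q⁴·[a_1, a_0]ᵀ.
Q⁴ = [[−1, 6], [−3, 2]], giving [a_5, a_4]ᵀ = [[14], [−6]].

14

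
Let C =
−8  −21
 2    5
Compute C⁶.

tr C = −3 and det C = 2, so the characteristic polynomial is λ² − (−3)λ + (2) with roots −2 and −1.
Eigenvectors give P = [[7, −3], [−2, 1]] with P⁻¹ = [[1, 3], [2, 7]], and C = P·diag(−2, −1)·P⁻¹.
Then C⁶ = P·diag(64, 1)·P⁻¹ = [[448, −3], [−128, 1]] · [[1, 3], [2, 7]] = [[442, 1323], [−126, −377]].

[[442, 1323], [−126, −377]]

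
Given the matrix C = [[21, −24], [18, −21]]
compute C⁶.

[[729, 0], [0, 729]]

tr C = 0 and det C = −9, so the characteristic polynomial is λ² − (0)λ + (−9) with roots 3 and −3.
Eigenvectors give P = [[4, 1], [3, 1]] with P⁻¹ = [[1, −1], [−3, 4]], and C = P·diag(3, −3)·P⁻¹.
Then C⁶ = P·diag(729, 729)·P⁻¹ = [[2916, 729], [2187, 729]] · [[1, −1], [−3, 4]] = [[729, 0], [0, 729]].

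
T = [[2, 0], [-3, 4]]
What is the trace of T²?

20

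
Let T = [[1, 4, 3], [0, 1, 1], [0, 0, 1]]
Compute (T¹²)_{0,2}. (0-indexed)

T = I + N where N = [[0, 4, 3], [0, 0, 1], [0, 0, 0]] is strictly upper-triangular, so N³ = 0.
(I + N)¹² = I + 12·N + 66·N² = [[1, 48, 300], [0, 1, 12], [0, 0, 1]].

300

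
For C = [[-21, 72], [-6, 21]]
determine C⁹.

tr C = 0 and det C = -9, so the characteristic polynomial is λ² − (0)λ + (-9) with roots -3 and 3.
Eigenvectors give P = [[-4, -3], [-1, -1]] with P⁻¹ = [[-1, 3], [1, -4]], and C = P·diag(-3, 3)·P⁻¹.
Then C⁹ = P·diag(-19683, 19683)·P⁻¹ = [[78732, -59049], [19683, -19683]] · [[-1, 3], [1, -4]] = [[-137781, 472392], [-39366, 137781]].

[[-137781, 472392], [-39366, 137781]]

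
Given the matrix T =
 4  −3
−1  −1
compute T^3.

[[85, −48], [−16, 5]]

T^2 = [[19, −9], [−3, 4]]
T^3 = [[85, −48], [−16, 5]]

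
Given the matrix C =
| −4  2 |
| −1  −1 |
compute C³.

[[−46, 38], [−19, 11]]

tr C = −5 and det C = 6, so the characteristic polynomial is λ² − (−5)λ + (6) with roots −2 and −3.
Eigenvectors give P = [[−1, 2], [−1, 1]] with P⁻¹ = [[1, −2], [1, −1]], and C = P·diag(−2, −3)·P⁻¹.
Then C³ = P·diag(−8, −27)·P⁻¹ = [[8, −54], [8, −27]] · [[1, −2], [1, −1]] = [[−46, 38], [−19, 11]].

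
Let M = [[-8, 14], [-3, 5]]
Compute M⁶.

[[442, -882], [189, -377]]

tr M = -3 and det M = 2, so the characteristic polynomial is λ² − (-3)λ + (2) with roots -1 and -2.
Eigenvectors give P = [[-2, 7], [-1, 3]] with P⁻¹ = [[3, -7], [1, -2]], and M = P·diag(-1, -2)·P⁻¹.
Then M⁶ = P·diag(1, 64)·P⁻¹ = [[-2, 448], [-1, 192]] · [[3, -7], [1, -2]] = [[442, -882], [189, -377]].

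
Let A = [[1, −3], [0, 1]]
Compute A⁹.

A = I + N where N = [[0, −3], [0, 0]] is strictly upper-triangular, so N² = 0.
(I + N)⁹ = I + 9·N = [[1, −27], [0, 1]].

[[1, −27], [0, 1]]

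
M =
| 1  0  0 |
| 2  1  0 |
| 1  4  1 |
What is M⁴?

[[1, 0, 0], [8, 1, 0], [52, 16, 1]]

M = I + N where N = [[0, 0, 0], [2, 0, 0], [1, 4, 0]] is strictly lower-triangular, so N³ = 0.
(I + N)⁴ = I + 4·N + 6·N² = [[1, 0, 0], [8, 1, 0], [52, 16, 1]].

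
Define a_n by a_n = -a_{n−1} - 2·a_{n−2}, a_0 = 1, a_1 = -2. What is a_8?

With companion matrix M = [[-1, -2], [1, 0]], [a_n, a_{n−1}]ᵀ = M·[a_{n−1}, a_{n−2}]ᵀ, so [a_8, a_7]ᵀ = M^7·[a_1, a_0]ᵀ.
M^7 = [[3, -14], [7, 10]], giving [a_8, a_7]ᵀ = [[-20], [-4]].

-20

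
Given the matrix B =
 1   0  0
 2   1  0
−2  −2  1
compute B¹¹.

B = I + N where N = [[0, 0, 0], [2, 0, 0], [−2, −2, 0]] is strictly lower-triangular, so N³ = 0.
(I + N)¹¹ = I + 11·N + 55·N² = [[1, 0, 0], [22, 1, 0], [−242, −22, 1]].

[[1, 0, 0], [22, 1, 0], [−242, −22, 1]]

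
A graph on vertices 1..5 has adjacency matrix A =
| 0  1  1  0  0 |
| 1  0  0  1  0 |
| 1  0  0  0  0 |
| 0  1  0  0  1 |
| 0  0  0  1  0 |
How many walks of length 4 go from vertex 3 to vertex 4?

The number of length-4 walks from vertex 3 to vertex 4 is entry (3,4) of A⁴, where A is the adjacency matrix.
A² = [[2, 0, 0, 1, 0], [0, 2, 1, 0, 1], [0, 1, 1, 0, 0], [1, 0, 0, 2, 0], [0, 1, 0, 0, 1]]
A³ = [[0, 3, 2, 0, 1], [3, 0, 0, 3, 0], [2, 0, 0, 1, 0], [0, 3, 1, 0, 2], [1, 0, 0, 2, 0]]
A⁴ = [[5, 0, 0, 4, 0], [0, 6, 3, 0, 3], [0, 3, 2, 0, 1], [4, 0, 0, 5, 0], [0, 3, 1, 0, 2]]

0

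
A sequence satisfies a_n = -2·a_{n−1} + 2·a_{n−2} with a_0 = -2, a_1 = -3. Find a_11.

-28064

With companion matrix Q = [[-2, 2], [1, 0]], [a_n, a_{n−1}]ᵀ = Q·[a_{n−1}, a_{n−2}]ᵀ, so [a_11, a_10]ᵀ = Q¹⁰·[a_1, a_0]ᵀ.
Q¹⁰ = [[18272, -13376], [-6688, 4896]], giving [a_11, a_10]ᵀ = [[-28064], [10272]].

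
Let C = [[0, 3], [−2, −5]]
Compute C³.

[[30, 57], [−38, −65]]

tr C = −5 and det C = 6, so the characteristic polynomial is λ² − (−5)λ + (6) with roots −3 and −2.
Eigenvectors give P = [[−1, −3], [1, 2]] with P⁻¹ = [[2, 3], [−1, −1]], and C = P·diag(−3, −2)·P⁻¹.
Then C³ = P·diag(−27, −8)·P⁻¹ = [[27, 24], [−27, −16]] · [[2, 3], [−1, −1]] = [[30, 57], [−38, −65]].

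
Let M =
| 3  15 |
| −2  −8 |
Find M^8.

tr M = −5 and det M = 6, so the characteristic polynomial is λ² − (−5)λ + (6) with roots −2 and −3.
Eigenvectors give P = [[−3, −5], [1, 2]] with P⁻¹ = [[−2, −5], [1, 3]], and M = P·diag(−2, −3)·P⁻¹.
Then M^8 = P·diag(256, 6561)·P⁻¹ = [[−768, −32805], [256, 13122]] · [[−2, −5], [1, 3]] = [[−31269, −94575], [12610, 38086]].

[[−31269, −94575], [12610, 38086]]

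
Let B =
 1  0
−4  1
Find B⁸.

[[1, 0], [−32, 1]]

B = I + N where N = [[0, 0], [−4, 0]] is strictly lower-triangular, so N² = 0.
(I + N)⁸ = I + 8·N = [[1, 0], [−32, 1]].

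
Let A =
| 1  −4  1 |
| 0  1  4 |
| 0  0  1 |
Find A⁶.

[[1, −24, −234], [0, 1, 24], [0, 0, 1]]

A = I + N where N = [[0, −4, 1], [0, 0, 4], [0, 0, 0]] is strictly upper-triangular, so N³ = 0.
(I + N)⁶ = I + 6·N + 15·N² = [[1, −24, −234], [0, 1, 24], [0, 0, 1]].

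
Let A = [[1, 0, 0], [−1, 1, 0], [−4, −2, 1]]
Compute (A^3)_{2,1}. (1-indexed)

−3

A = I + N where N = [[0, 0, 0], [−1, 0, 0], [−4, −2, 0]] is strictly lower-triangular, so N^3 = 0.
(I + N)^3 = I + 3·N + 3·N^2 = [[1, 0, 0], [−3, 1, 0], [−6, −6, 1]].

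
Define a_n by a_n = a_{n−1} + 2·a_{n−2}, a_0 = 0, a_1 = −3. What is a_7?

−129

With companion matrix M = [[1, 2], [1, 0]], [a_n, a_{n−1}]ᵀ = M·[a_{n−1}, a_{n−2}]ᵀ, so [a_7, a_6]ᵀ = M⁶·[a_1, a_0]ᵀ.
M⁶ = [[43, 42], [21, 22]], giving [a_7, a_6]ᵀ = [[−129], [−63]].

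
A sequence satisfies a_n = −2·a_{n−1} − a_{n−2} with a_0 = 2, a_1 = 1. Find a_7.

19

With companion matrix T = [[−2, −1], [1, 0]], [a_n, a_{n−1}]ᵀ = T·[a_{n−1}, a_{n−2}]ᵀ, so [a_7, a_6]ᵀ = T^6·[a_1, a_0]ᵀ.
T^6 = [[7, 6], [−6, −5]], giving [a_7, a_6]ᵀ = [[19], [−16]].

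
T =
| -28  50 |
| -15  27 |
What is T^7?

tr T = -1 and det T = -6, so the characteristic polynomial is λ² − (-1)λ + (-6) with roots -3 and 2.
Eigenvectors give P = [[2, -5], [1, -3]] with P⁻¹ = [[3, -5], [1, -2]], and T = P·diag(-3, 2)·P⁻¹.
Then T^7 = P·diag(-2187, 128)·P⁻¹ = [[-4374, -640], [-2187, -384]] · [[3, -5], [1, -2]] = [[-13762, 23150], [-6945, 11703]].

[[-13762, 23150], [-6945, 11703]]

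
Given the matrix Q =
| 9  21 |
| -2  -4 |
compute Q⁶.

tr Q = 5 and det Q = 6, so the characteristic polynomial is λ² − (5)λ + (6) with roots 3 and 2.
Eigenvectors give P = [[7, -3], [-2, 1]] with P⁻¹ = [[1, 3], [2, 7]], and Q = P·diag(3, 2)·P⁻¹.
Then Q⁶ = P·diag(729, 64)·P⁻¹ = [[5103, -192], [-1458, 64]] · [[1, 3], [2, 7]] = [[4719, 13965], [-1330, -3926]].

[[4719, 13965], [-1330, -3926]]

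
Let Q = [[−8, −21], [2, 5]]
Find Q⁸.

tr Q = −3 and det Q = 2, so the characteristic polynomial is λ² − (−3)λ + (2) with roots −2 and −1.
Eigenvectors give P = [[7, −3], [−2, 1]] with P⁻¹ = [[1, 3], [2, 7]], and Q = P·diag(−2, −1)·P⁻¹.
Then Q⁸ = P·diag(256, 1)·P⁻¹ = [[1792, −3], [−512, 1]] · [[1, 3], [2, 7]] = [[1786, 5355], [−510, −1529]].

[[1786, 5355], [−510, −1529]]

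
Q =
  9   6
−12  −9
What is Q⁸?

[[6561, 0], [0, 6561]]

tr Q = 0 and det Q = −9, so the characteristic polynomial is λ² − (0)λ + (−9) with roots −3 and 3.
Eigenvectors give P = [[−1, 1], [2, −1]] with P⁻¹ = [[1, 1], [2, 1]], and Q = P·diag(−3, 3)·P⁻¹.
Then Q⁸ = P·diag(6561, 6561)·P⁻¹ = [[−6561, 6561], [13122, −6561]] · [[1, 1], [2, 1]] = [[6561, 0], [0, 6561]].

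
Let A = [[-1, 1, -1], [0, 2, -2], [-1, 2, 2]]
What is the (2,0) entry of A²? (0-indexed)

-1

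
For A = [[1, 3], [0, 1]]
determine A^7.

[[1, 21], [0, 1]]

A = I + N where N = [[0, 3], [0, 0]] is strictly upper-triangular, so N^2 = 0.
(I + N)^7 = I + 7·N = [[1, 21], [0, 1]].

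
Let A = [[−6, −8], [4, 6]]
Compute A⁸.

tr A = 0 and det A = −4, so the characteristic polynomial is λ² − (0)λ + (−4) with roots 2 and −2.
Eigenvectors give P = [[−1, 2], [1, −1]] with P⁻¹ = [[1, 2], [1, 1]], and A = P·diag(2, −2)·P⁻¹.
Then A⁸ = P·diag(256, 256)·P⁻¹ = [[−256, 512], [256, −256]] · [[1, 2], [1, 1]] = [[256, 0], [0, 256]].

[[256, 0], [0, 256]]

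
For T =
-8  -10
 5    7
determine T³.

[[-62, -70], [35, 43]]

tr T = -1 and det T = -6, so the characteristic polynomial is λ² − (-1)λ + (-6) with roots 2 and -3.
Eigenvectors give P = [[1, -2], [-1, 1]] with P⁻¹ = [[-1, -2], [-1, -1]], and T = P·diag(2, -3)·P⁻¹.
Then T³ = P·diag(8, -27)·P⁻¹ = [[8, 54], [-8, -27]] · [[-1, -2], [-1, -1]] = [[-62, -70], [35, 43]].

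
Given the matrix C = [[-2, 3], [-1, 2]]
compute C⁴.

[[1, 0], [0, 1]]

C² = I (check: tr C = 0 and det C = -1), so C⁴ = I since 4 is even.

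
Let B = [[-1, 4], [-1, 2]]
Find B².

[[-3, 4], [-1, 0]]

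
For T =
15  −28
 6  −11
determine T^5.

[[1695, −3388], [726, −1451]]

tr T = 4 and det T = 3, so the characteristic polynomial is λ² − (4)λ + (3) with roots 3 and 1.
Eigenvectors give P = [[7, −2], [3, −1]] with P⁻¹ = [[1, −2], [3, −7]], and T = P·diag(3, 1)·P⁻¹.
Then T^5 = P·diag(243, 1)·P⁻¹ = [[1701, −2], [729, −1]] · [[1, −2], [3, −7]] = [[1695, −3388], [726, −1451]].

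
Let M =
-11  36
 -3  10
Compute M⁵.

tr M = -1 and det M = -2, so the characteristic polynomial is λ² − (-1)λ + (-2) with roots -2 and 1.
Eigenvectors give P = [[4, -3], [1, -1]] with P⁻¹ = [[1, -3], [1, -4]], and M = P·diag(-2, 1)·P⁻¹.
Then M⁵ = P·diag(-32, 1)·P⁻¹ = [[-128, -3], [-32, -1]] · [[1, -3], [1, -4]] = [[-131, 396], [-33, 100]].

[[-131, 396], [-33, 100]]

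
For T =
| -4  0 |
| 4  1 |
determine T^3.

T^2 = [[16, 0], [-12, 1]]
T^3 = [[-64, 0], [52, 1]]

[[-64, 0], [52, 1]]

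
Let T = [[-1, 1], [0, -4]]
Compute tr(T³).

-65

T² = [[1, -5], [0, 16]]
T³ = [[-1, 21], [0, -64]]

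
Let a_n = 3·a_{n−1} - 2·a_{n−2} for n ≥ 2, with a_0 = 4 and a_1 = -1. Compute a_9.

With companion matrix Q = [[3, -2], [1, 0]], [a_n, a_{n−1}]ᵀ = Q·[a_{n−1}, a_{n−2}]ᵀ, so [a_9, a_8]ᵀ = Q⁸·[a_1, a_0]ᵀ.
Q⁸ = [[511, -510], [255, -254]], giving [a_9, a_8]ᵀ = [[-2551], [-1271]].

-2551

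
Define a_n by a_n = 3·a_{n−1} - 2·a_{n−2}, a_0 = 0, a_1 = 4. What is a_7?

508

With companion matrix T = [[3, -2], [1, 0]], [a_n, a_{n−1}]ᵀ = T·[a_{n−1}, a_{n−2}]ᵀ, so [a_7, a_6]ᵀ = T⁶·[a_1, a_0]ᵀ.
T⁶ = [[127, -126], [63, -62]], giving [a_7, a_6]ᵀ = [[508], [252]].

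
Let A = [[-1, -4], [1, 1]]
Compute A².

[[-3, 0], [0, -3]]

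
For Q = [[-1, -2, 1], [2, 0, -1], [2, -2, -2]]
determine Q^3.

[[-1, 4, 1], [8, 0, -10], [26, 4, -26]]

Q^2 = [[-1, 0, -1], [-4, -2, 4], [-10, 0, 8]]
Q^3 = [[-1, 4, 1], [8, 0, -10], [26, 4, -26]]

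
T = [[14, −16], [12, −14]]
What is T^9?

tr T = 0 and det T = −4, so the characteristic polynomial is λ² − (0)λ + (−4) with roots 2 and −2.
Eigenvectors give P = [[−4, −1], [−3, −1]] with P⁻¹ = [[−1, 1], [3, −4]], and T = P·diag(2, −2)·P⁻¹.
Then T^9 = P·diag(512, −512)·P⁻¹ = [[−2048, 512], [−1536, 512]] · [[−1, 1], [3, −4]] = [[3584, −4096], [3072, −3584]].

[[3584, −4096], [3072, −3584]]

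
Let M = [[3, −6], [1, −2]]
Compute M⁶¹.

M² = M (a projection; rank 1, trace 1), so M⁶¹ = M.

[[3, −6], [1, −2]]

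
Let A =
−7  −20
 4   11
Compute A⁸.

tr A = 4 and det A = 3, so the characteristic polynomial is λ² − (4)λ + (3) with roots 1 and 3.
Eigenvectors give P = [[5, −2], [−2, 1]] with P⁻¹ = [[1, 2], [2, 5]], and A = P·diag(1, 3)·P⁻¹.
Then A⁸ = P·diag(1, 6561)·P⁻¹ = [[5, −13122], [−2, 6561]] · [[1, 2], [2, 5]] = [[−26239, −65600], [13120, 32801]].

[[−26239, −65600], [13120, 32801]]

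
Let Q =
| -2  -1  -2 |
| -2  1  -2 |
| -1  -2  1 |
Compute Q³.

[[-30, -11, -22], [-22, 3, -22], [-11, -22, 3]]

Q² = [[8, 5, 4], [4, 7, 0], [5, -3, 7]]
Q³ = [[-30, -11, -22], [-22, 3, -22], [-11, -22, 3]]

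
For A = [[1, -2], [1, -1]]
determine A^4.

A^2 = [[-1, 0], [0, -1]]
A^3 = [[-1, 2], [-1, 1]]
A^4 = [[1, 0], [0, 1]]

[[1, 0], [0, 1]]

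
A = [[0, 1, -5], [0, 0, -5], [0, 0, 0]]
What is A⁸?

A is strictly triangular, hence nilpotent: A³ = 0, so A⁸ = 0.

[[0, 0, 0], [0, 0, 0], [0, 0, 0]]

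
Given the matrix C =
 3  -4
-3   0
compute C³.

C² = [[21, -12], [-9, 12]]
C³ = [[99, -84], [-63, 36]]

[[99, -84], [-63, 36]]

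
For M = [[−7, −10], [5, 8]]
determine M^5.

tr M = 1 and det M = −6, so the characteristic polynomial is λ² − (1)λ + (−6) with roots 3 and −2.
Eigenvectors give P = [[−1, −2], [1, 1]] with P⁻¹ = [[1, 2], [−1, −1]], and M = P·diag(3, −2)·P⁻¹.
Then M^5 = P·diag(243, −32)·P⁻¹ = [[−243, 64], [243, −32]] · [[1, 2], [−1, −1]] = [[−307, −550], [275, 518]].

[[−307, −550], [275, 518]]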